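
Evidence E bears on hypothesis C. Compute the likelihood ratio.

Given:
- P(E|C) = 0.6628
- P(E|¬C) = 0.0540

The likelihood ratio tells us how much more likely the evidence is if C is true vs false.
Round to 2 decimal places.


Likelihood Ratio (LR) = P(E|C) / P(E|¬C)

LR = 0.6628 / 0.0540
   = 12.27

The evidence is 12.27 times more likely if C is true than if C is false.
Because LR exceeds 1, E is evidence for C.


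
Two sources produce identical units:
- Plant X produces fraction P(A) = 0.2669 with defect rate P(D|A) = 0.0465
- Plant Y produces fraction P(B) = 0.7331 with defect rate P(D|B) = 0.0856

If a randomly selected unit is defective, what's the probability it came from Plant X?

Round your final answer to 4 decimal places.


Let A = from Plant X, D = defective

Given:
- P(A) = 0.2669, P(B) = 0.7331
- P(D|A) = 0.0465, P(D|B) = 0.0856

Step 1: Find P(D)
P(D) = P(D|A)P(A) + P(D|B)P(B)
     = 0.0465 × 0.2669 + 0.0856 × 0.7331
     = 0.01241085 + 0.06275336
     = 0.07516421

Step 2: Apply Bayes' theorem
P(A|D) = P(D|A)P(A) / P(D)
       = 0.01241085 / 0.07516421
       = 0.1651


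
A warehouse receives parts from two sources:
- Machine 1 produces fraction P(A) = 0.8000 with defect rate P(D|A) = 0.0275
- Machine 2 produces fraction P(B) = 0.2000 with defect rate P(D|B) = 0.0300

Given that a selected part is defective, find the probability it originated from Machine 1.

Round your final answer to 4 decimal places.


Let A = from Machine 1, D = defective

Given:
- P(A) = 0.8000, P(B) = 0.2000
- P(D|A) = 0.0275, P(D|B) = 0.0300

Step 1: Find P(D)
P(D) = P(D|A)P(A) + P(D|B)P(B)
     = 0.0275 × 0.8000 + 0.0300 × 0.2000
     = 0.02200000 + 0.00600000
     = 0.02800000

Step 2: Apply Bayes' theorem
P(A|D) = P(D|A)P(A) / P(D)
       = 0.02200000 / 0.02800000
       = 0.7857


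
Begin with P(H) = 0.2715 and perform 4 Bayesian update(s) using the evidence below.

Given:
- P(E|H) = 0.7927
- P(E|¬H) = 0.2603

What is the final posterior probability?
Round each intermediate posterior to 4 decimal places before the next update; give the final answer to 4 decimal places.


Sequential Bayesian updating:

Initial prior: P(H) = 0.2715

Update 1:
  P(E) = 0.7927 × 0.2715 + 0.2603 × 0.7285 = 0.21521805 + 0.18962855 = 0.40484660
  P(H|E) = 0.21521805 / 0.40484660 = 0.5316

Update 2:
  P(E) = 0.7927 × 0.5316 + 0.2603 × 0.4684 = 0.42139932 + 0.12192452 = 0.54332384
  P(H|E) = 0.42139932 / 0.54332384 = 0.7756

Update 3:
  P(E) = 0.7927 × 0.7756 + 0.2603 × 0.2244 = 0.61481812 + 0.05841132 = 0.67322944
  P(H|E) = 0.61481812 / 0.67322944 = 0.9132

Update 4:
  P(E) = 0.7927 × 0.9132 + 0.2603 × 0.0868 = 0.72389364 + 0.02259404 = 0.74648768
  P(H|E) = 0.72389364 / 0.74648768 = 0.9697

Final posterior: 0.9697


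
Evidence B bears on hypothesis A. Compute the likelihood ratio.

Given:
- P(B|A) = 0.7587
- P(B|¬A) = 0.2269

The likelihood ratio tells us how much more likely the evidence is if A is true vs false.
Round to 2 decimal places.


Likelihood Ratio (LR) = P(B|A) / P(B|¬A)

LR = 0.7587 / 0.2269
   = 3.34

The evidence is 3.34 times more likely if A is true than if A is false.
Because LR exceeds 1, B is evidence for A.


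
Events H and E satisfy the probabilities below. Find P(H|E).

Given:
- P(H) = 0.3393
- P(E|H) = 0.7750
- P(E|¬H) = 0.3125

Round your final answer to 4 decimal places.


Bayes' theorem: P(H|E) = P(E|H) × P(H) / P(E)

Step 1: Calculate P(E) using law of total probability
P(E) = P(E|H)P(H) + P(E|¬H)P(¬H)
     = 0.7750 × 0.3393 + 0.3125 × 0.6607
     = 0.26295750 + 0.20646875
     = 0.46942625

Step 2: Apply Bayes' theorem
P(H|E) = P(E|H) × P(H) / P(E)
       = 0.26295750 / 0.46942625
       = 0.5602


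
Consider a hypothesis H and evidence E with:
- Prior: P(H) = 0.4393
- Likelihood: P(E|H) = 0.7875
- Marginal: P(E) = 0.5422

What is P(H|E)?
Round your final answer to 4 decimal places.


Using Bayes' theorem:

P(H|E) = P(E|H) × P(H) / P(E)
       = 0.7875 × 0.4393 / 0.5422
       = 0.34594875 / 0.5422
       = 0.6380

The evidence strengthens our belief in H.
Prior: 0.4393 → Posterior: 0.6380


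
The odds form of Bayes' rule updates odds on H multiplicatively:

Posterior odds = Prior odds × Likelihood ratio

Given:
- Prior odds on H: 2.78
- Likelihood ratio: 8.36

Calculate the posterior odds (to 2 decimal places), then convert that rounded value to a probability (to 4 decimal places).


Step 1: Calculate posterior odds
Posterior odds = Prior odds × LR
               = 2.78 × 8.36
               = 23.24

Step 2: Convert to probability
P(H|E) = Posterior odds / (1 + Posterior odds)
       = 23.24 / (1 + 23.24)
       = 23.24 / 24.24
       = 0.9587

The evidence increased P(H) from 0.7354 to 0.9587.


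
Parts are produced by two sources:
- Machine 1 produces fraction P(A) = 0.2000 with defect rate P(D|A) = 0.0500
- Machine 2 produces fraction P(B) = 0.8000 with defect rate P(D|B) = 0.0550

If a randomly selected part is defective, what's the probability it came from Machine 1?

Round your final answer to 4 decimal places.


Let A = from Machine 1, D = defective

Given:
- P(A) = 0.2000, P(B) = 0.8000
- P(D|A) = 0.0500, P(D|B) = 0.0550

Step 1: Find P(D)
P(D) = P(D|A)P(A) + P(D|B)P(B)
     = 0.0500 × 0.2000 + 0.0550 × 0.8000
     = 0.01000000 + 0.04400000
     = 0.05400000

Step 2: Apply Bayes' theorem
P(A|D) = P(D|A)P(A) / P(D)
       = 0.01000000 / 0.05400000
       = 0.1852


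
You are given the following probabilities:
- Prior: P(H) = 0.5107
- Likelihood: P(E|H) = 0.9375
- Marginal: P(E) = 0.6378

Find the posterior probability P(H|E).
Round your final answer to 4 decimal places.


Using Bayes' theorem:

P(H|E) = P(E|H) × P(H) / P(E)
       = 0.9375 × 0.5107 / 0.6378
       = 0.47878125 / 0.6378
       = 0.7507

The evidence strengthens our belief in H.
Prior: 0.5107 → Posterior: 0.7507


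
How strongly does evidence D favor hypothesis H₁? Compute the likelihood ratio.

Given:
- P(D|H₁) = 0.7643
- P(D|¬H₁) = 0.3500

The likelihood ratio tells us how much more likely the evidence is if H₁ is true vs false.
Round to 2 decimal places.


Likelihood Ratio (LR) = P(D|H₁) / P(D|¬H₁)

LR = 0.7643 / 0.3500
   = 2.18

The evidence is 2.18 times more likely if H₁ is true than if H₁ is false.
Because LR exceeds 1, D is evidence for H₁.


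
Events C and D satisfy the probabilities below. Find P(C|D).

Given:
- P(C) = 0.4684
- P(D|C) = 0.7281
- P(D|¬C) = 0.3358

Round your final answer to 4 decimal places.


Bayes' theorem: P(C|D) = P(D|C) × P(C) / P(D)

Step 1: Calculate P(D) using law of total probability
P(D) = P(D|C)P(C) + P(D|¬C)P(¬C)
     = 0.7281 × 0.4684 + 0.3358 × 0.5316
     = 0.34104204 + 0.17851128
     = 0.51955332

Step 2: Apply Bayes' theorem
P(C|D) = P(D|C) × P(C) / P(D)
       = 0.34104204 / 0.51955332
       = 0.6564


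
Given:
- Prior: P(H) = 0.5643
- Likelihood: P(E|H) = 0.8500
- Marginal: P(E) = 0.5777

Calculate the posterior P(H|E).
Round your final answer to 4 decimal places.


Using Bayes' theorem:

P(H|E) = P(E|H) × P(H) / P(E)
       = 0.8500 × 0.5643 / 0.5777
       = 0.47965500 / 0.5777
       = 0.8303

The evidence strengthens our belief in H.
Prior: 0.5643 → Posterior: 0.8303


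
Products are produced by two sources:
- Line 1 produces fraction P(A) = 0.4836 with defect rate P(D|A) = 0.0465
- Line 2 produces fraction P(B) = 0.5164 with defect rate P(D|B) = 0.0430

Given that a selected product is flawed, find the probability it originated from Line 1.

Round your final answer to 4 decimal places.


Let A = from Line 1, D = flawed

Given:
- P(A) = 0.4836, P(B) = 0.5164
- P(D|A) = 0.0465, P(D|B) = 0.0430

Step 1: Find P(D)
P(D) = P(D|A)P(A) + P(D|B)P(B)
     = 0.0465 × 0.4836 + 0.0430 × 0.5164
     = 0.02248740 + 0.02220520
     = 0.04469260

Step 2: Apply Bayes' theorem
P(A|D) = P(D|A)P(A) / P(D)
       = 0.02248740 / 0.04469260
       = 0.5032


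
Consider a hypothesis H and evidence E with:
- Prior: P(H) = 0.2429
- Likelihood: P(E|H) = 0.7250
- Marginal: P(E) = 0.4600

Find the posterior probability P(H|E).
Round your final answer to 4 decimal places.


Using Bayes' theorem:

P(H|E) = P(E|H) × P(H) / P(E)
       = 0.7250 × 0.2429 / 0.4600
       = 0.17610250 / 0.4600
       = 0.3828

The evidence strengthens our belief in H.
Prior: 0.2429 → Posterior: 0.3828


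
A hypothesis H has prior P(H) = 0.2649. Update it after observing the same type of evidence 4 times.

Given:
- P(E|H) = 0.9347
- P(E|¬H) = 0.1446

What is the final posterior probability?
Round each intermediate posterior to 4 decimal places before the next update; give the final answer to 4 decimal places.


Sequential Bayesian updating:

Initial prior: P(H) = 0.2649

Update 1:
  P(E) = 0.9347 × 0.2649 + 0.1446 × 0.7351 = 0.24760203 + 0.10629546 = 0.35389749
  P(H|E) = 0.24760203 / 0.35389749 = 0.6996

Update 2:
  P(E) = 0.9347 × 0.6996 + 0.1446 × 0.3004 = 0.65391612 + 0.04343784 = 0.69735396
  P(H|E) = 0.65391612 / 0.69735396 = 0.9377

Update 3:
  P(E) = 0.9347 × 0.9377 + 0.1446 × 0.0623 = 0.87646819 + 0.00900858 = 0.88547677
  P(H|E) = 0.87646819 / 0.88547677 = 0.9898

Update 4:
  P(E) = 0.9347 × 0.9898 + 0.1446 × 0.0102 = 0.92516606 + 0.00147492 = 0.92664098
  P(H|E) = 0.92516606 / 0.92664098 = 0.9984

Final posterior: 0.9984


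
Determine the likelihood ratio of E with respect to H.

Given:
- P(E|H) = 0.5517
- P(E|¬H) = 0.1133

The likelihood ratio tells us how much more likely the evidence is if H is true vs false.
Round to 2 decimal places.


Likelihood Ratio (LR) = P(E|H) / P(E|¬H)

LR = 0.5517 / 0.1133
   = 4.87

The evidence is 4.87 times more likely if H is true than if H is false.
LR > 1, so observing E raises the odds in favor of H.


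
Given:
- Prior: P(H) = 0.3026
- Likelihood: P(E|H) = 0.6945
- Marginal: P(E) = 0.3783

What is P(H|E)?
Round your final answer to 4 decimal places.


Using Bayes' theorem:

P(H|E) = P(E|H) × P(H) / P(E)
       = 0.6945 × 0.3026 / 0.3783
       = 0.21015570 / 0.3783
       = 0.5555

The evidence strengthens our belief in H.
Prior: 0.3026 → Posterior: 0.5555


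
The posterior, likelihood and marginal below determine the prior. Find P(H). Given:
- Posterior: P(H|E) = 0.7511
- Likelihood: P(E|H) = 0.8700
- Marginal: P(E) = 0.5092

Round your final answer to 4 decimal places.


From Bayes' theorem: P(H|E) = P(E|H) × P(H) / P(E)

Rearranging for P(H):
P(H) = P(H|E) × P(E) / P(E|H)
     = 0.7511 × 0.5092 / 0.8700
     = 0.38246012 / 0.8700
     = 0.4396


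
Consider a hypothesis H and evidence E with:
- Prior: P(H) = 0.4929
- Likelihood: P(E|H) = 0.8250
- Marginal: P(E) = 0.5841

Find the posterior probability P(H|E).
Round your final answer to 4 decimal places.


Using Bayes' theorem:

P(H|E) = P(E|H) × P(H) / P(E)
       = 0.8250 × 0.4929 / 0.5841
       = 0.40664250 / 0.5841
       = 0.6962

The evidence strengthens our belief in H.
Prior: 0.4929 → Posterior: 0.6962


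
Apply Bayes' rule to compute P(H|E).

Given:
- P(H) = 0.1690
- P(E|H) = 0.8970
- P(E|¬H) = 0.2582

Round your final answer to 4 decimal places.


Bayes' theorem: P(H|E) = P(E|H) × P(H) / P(E)

Step 1: Calculate P(E) using law of total probability
P(E) = P(E|H)P(H) + P(E|¬H)P(¬H)
     = 0.8970 × 0.1690 + 0.2582 × 0.8310
     = 0.15159300 + 0.21456420
     = 0.36615720

Step 2: Apply Bayes' theorem
P(H|E) = P(E|H) × P(H) / P(E)
       = 0.15159300 / 0.36615720
       = 0.4140


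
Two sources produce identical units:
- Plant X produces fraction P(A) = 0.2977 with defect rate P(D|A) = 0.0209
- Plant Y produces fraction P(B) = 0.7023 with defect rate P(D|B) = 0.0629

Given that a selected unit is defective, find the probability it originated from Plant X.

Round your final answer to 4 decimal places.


Let A = from Plant X, D = defective

Given:
- P(A) = 0.2977, P(B) = 0.7023
- P(D|A) = 0.0209, P(D|B) = 0.0629

Step 1: Find P(D)
P(D) = P(D|A)P(A) + P(D|B)P(B)
     = 0.0209 × 0.2977 + 0.0629 × 0.7023
     = 0.00622193 + 0.04417467
     = 0.05039660

Step 2: Apply Bayes' theorem
P(A|D) = P(D|A)P(A) / P(D)
       = 0.00622193 / 0.05039660
       = 0.1235


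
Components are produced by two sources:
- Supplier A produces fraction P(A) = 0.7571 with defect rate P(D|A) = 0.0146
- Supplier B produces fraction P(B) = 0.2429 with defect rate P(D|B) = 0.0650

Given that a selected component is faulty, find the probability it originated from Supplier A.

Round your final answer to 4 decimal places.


Let A = from Supplier A, D = faulty

Given:
- P(A) = 0.7571, P(B) = 0.2429
- P(D|A) = 0.0146, P(D|B) = 0.0650

Step 1: Find P(D)
P(D) = P(D|A)P(A) + P(D|B)P(B)
     = 0.0146 × 0.7571 + 0.0650 × 0.2429
     = 0.01105366 + 0.01578850
     = 0.02684216

Step 2: Apply Bayes' theorem
P(A|D) = P(D|A)P(A) / P(D)
       = 0.01105366 / 0.02684216
       = 0.4118


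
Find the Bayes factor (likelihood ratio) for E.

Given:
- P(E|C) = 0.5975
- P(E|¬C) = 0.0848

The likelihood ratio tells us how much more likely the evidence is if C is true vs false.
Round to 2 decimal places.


Likelihood Ratio (LR) = P(E|C) / P(E|¬C)

LR = 0.5975 / 0.0848
   = 7.05

The evidence is 7.05 times more likely if C is true than if C is false.
LR > 1, so observing E raises the odds in favor of C.


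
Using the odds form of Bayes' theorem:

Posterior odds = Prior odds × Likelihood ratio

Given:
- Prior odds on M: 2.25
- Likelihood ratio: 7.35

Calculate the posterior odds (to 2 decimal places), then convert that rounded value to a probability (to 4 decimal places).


Step 1: Calculate posterior odds
Posterior odds = Prior odds × LR
               = 2.25 × 7.35
               = 16.54

Step 2: Convert to probability
P(M|E) = Posterior odds / (1 + Posterior odds)
       = 16.54 / (1 + 16.54)
       = 16.54 / 17.54
       = 0.9430

The evidence increased P(M) from 0.6923 to 0.9430.


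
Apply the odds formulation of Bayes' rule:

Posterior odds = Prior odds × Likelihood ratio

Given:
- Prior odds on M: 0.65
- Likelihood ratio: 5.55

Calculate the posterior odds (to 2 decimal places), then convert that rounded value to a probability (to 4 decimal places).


Step 1: Calculate posterior odds
Posterior odds = Prior odds × LR
               = 0.65 × 5.55
               = 3.61

Step 2: Convert to probability
P(M|E) = Posterior odds / (1 + Posterior odds)
       = 3.61 / (1 + 3.61)
       = 3.61 / 4.61
       = 0.7831

The evidence increased P(M) from 0.3939 to 0.7831.


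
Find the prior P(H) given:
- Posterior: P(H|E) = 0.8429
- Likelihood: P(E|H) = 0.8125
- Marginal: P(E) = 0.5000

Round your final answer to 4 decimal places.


From Bayes' theorem: P(H|E) = P(E|H) × P(H) / P(E)

Rearranging for P(H):
P(H) = P(H|E) × P(E) / P(E|H)
     = 0.8429 × 0.5000 / 0.8125
     = 0.42145000 / 0.8125
     = 0.5187


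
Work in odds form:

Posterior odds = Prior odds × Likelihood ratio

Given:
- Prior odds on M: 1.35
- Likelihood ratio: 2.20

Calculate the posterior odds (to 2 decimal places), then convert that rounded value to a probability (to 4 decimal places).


Step 1: Calculate posterior odds
Posterior odds = Prior odds × LR
               = 1.35 × 2.20
               = 2.97

Step 2: Convert to probability
P(M|E) = Posterior odds / (1 + Posterior odds)
       = 2.97 / (1 + 2.97)
       = 2.97 / 3.97
       = 0.7481

The evidence increased P(M) from 0.5745 to 0.7481.


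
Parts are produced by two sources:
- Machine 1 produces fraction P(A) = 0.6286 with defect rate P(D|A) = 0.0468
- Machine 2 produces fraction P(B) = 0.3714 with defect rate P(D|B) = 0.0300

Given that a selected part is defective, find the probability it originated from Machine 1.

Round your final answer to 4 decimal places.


Let A = from Machine 1, D = defective

Given:
- P(A) = 0.6286, P(B) = 0.3714
- P(D|A) = 0.0468, P(D|B) = 0.0300

Step 1: Find P(D)
P(D) = P(D|A)P(A) + P(D|B)P(B)
     = 0.0468 × 0.6286 + 0.0300 × 0.3714
     = 0.02941848 + 0.01114200
     = 0.04056048

Step 2: Apply Bayes' theorem
P(A|D) = P(D|A)P(A) / P(D)
       = 0.02941848 / 0.04056048
       = 0.7253


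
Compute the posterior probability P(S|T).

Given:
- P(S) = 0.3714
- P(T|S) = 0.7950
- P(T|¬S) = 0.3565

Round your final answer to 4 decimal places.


Bayes' theorem: P(S|T) = P(T|S) × P(S) / P(T)

Step 1: Calculate P(T) using law of total probability
P(T) = P(T|S)P(S) + P(T|¬S)P(¬S)
     = 0.7950 × 0.3714 + 0.3565 × 0.6286
     = 0.29526300 + 0.22409590
     = 0.51935890

Step 2: Apply Bayes' theorem
P(S|T) = P(T|S) × P(S) / P(T)
       = 0.29526300 / 0.51935890
       = 0.5685


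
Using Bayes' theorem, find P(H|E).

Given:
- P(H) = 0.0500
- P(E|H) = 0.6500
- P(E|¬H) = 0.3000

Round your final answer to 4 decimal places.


Bayes' theorem: P(H|E) = P(E|H) × P(H) / P(E)

Step 1: Calculate P(E) using law of total probability
P(E) = P(E|H)P(H) + P(E|¬H)P(¬H)
     = 0.6500 × 0.0500 + 0.3000 × 0.9500
     = 0.03250000 + 0.28500000
     = 0.31750000

Step 2: Apply Bayes' theorem
P(H|E) = P(E|H) × P(H) / P(E)
       = 0.03250000 / 0.31750000
       = 0.1024


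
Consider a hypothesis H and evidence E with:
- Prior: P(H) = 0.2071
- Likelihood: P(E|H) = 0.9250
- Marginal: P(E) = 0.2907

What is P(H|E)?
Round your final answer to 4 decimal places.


Using Bayes' theorem:

P(H|E) = P(E|H) × P(H) / P(E)
       = 0.9250 × 0.2071 / 0.2907
       = 0.19156750 / 0.2907
       = 0.6590

The evidence strengthens our belief in H.
Prior: 0.2071 → Posterior: 0.6590


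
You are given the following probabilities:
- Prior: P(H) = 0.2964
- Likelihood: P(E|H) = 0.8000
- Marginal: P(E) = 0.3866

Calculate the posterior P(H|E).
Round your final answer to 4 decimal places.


Using Bayes' theorem:

P(H|E) = P(E|H) × P(H) / P(E)
       = 0.8000 × 0.2964 / 0.3866
       = 0.23712000 / 0.3866
       = 0.6133

The evidence strengthens our belief in H.
Prior: 0.2964 → Posterior: 0.6133


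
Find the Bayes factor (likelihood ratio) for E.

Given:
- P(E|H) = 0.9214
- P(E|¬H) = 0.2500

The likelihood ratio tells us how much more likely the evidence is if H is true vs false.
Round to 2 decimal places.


Likelihood Ratio (LR) = P(E|H) / P(E|¬H)

LR = 0.9214 / 0.2500
   = 3.69

The evidence is 3.69 times more likely if H is true than if H is false.
Since LR > 1, the evidence supports H over ¬H.


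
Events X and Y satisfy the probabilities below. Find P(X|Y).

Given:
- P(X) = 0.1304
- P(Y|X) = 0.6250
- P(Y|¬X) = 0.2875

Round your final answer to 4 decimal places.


Bayes' theorem: P(X|Y) = P(Y|X) × P(X) / P(Y)

Step 1: Calculate P(Y) using law of total probability
P(Y) = P(Y|X)P(X) + P(Y|¬X)P(¬X)
     = 0.6250 × 0.1304 + 0.2875 × 0.8696
     = 0.08150000 + 0.25001000
     = 0.33151000

Step 2: Apply Bayes' theorem
P(X|Y) = P(Y|X) × P(X) / P(Y)
       = 0.08150000 / 0.33151000
       = 0.2458


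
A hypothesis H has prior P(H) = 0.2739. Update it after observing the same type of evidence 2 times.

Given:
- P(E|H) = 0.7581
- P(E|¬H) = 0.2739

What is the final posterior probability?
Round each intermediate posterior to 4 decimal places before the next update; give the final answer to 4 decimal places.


Sequential Bayesian updating:

Initial prior: P(H) = 0.2739

Update 1:
  P(E) = 0.7581 × 0.2739 + 0.2739 × 0.7261 = 0.20764359 + 0.19887879 = 0.40652238
  P(H|E) = 0.20764359 / 0.40652238 = 0.5108

Update 2:
  P(E) = 0.7581 × 0.5108 + 0.2739 × 0.4892 = 0.38723748 + 0.13399188 = 0.52122936
  P(H|E) = 0.38723748 / 0.52122936 = 0.7429

Final posterior: 0.7429


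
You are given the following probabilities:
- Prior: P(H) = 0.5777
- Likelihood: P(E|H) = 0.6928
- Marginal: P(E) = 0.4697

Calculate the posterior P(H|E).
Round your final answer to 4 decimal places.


Using Bayes' theorem:

P(H|E) = P(E|H) × P(H) / P(E)
       = 0.6928 × 0.5777 / 0.4697
       = 0.40023056 / 0.4697
       = 0.8521

The evidence strengthens our belief in H.
Prior: 0.5777 → Posterior: 0.8521


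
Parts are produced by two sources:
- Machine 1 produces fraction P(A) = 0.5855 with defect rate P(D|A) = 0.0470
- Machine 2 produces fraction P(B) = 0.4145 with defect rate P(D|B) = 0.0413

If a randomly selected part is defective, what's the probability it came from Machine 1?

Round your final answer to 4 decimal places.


Let A = from Machine 1, D = defective

Given:
- P(A) = 0.5855, P(B) = 0.4145
- P(D|A) = 0.0470, P(D|B) = 0.0413

Step 1: Find P(D)
P(D) = P(D|A)P(A) + P(D|B)P(B)
     = 0.0470 × 0.5855 + 0.0413 × 0.4145
     = 0.02751850 + 0.01711885
     = 0.04463735

Step 2: Apply Bayes' theorem
P(A|D) = P(D|A)P(A) / P(D)
       = 0.02751850 / 0.04463735
       = 0.6165


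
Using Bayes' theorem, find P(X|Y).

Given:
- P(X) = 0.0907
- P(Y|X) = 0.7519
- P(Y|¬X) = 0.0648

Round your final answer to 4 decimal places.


Bayes' theorem: P(X|Y) = P(Y|X) × P(X) / P(Y)

Step 1: Calculate P(Y) using law of total probability
P(Y) = P(Y|X)P(X) + P(Y|¬X)P(¬X)
     = 0.7519 × 0.0907 + 0.0648 × 0.9093
     = 0.06819733 + 0.05892264
     = 0.12711997

Step 2: Apply Bayes' theorem
P(X|Y) = P(Y|X) × P(X) / P(Y)
       = 0.06819733 / 0.12711997
       = 0.5365


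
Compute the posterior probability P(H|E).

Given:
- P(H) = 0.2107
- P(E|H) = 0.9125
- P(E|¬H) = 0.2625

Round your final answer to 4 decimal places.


Bayes' theorem: P(H|E) = P(E|H) × P(H) / P(E)

Step 1: Calculate P(E) using law of total probability
P(E) = P(E|H)P(H) + P(E|¬H)P(¬H)
     = 0.9125 × 0.2107 + 0.2625 × 0.7893
     = 0.19226375 + 0.20719125
     = 0.39945500

Step 2: Apply Bayes' theorem
P(H|E) = P(E|H) × P(H) / P(E)
       = 0.19226375 / 0.39945500
       = 0.4813


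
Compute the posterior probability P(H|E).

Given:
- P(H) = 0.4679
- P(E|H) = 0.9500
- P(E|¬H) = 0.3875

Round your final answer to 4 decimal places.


Bayes' theorem: P(H|E) = P(E|H) × P(H) / P(E)

Step 1: Calculate P(E) using law of total probability
P(E) = P(E|H)P(H) + P(E|¬H)P(¬H)
     = 0.9500 × 0.4679 + 0.3875 × 0.5321
     = 0.44450500 + 0.20618875
     = 0.65069375

Step 2: Apply Bayes' theorem
P(H|E) = P(E|H) × P(H) / P(E)
       = 0.44450500 / 0.65069375
       = 0.6831


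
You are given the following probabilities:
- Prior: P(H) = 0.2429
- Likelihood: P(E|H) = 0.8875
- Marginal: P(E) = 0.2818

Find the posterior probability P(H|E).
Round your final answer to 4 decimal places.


Using Bayes' theorem:

P(H|E) = P(E|H) × P(H) / P(E)
       = 0.8875 × 0.2429 / 0.2818
       = 0.21557375 / 0.2818
       = 0.7650

The evidence strengthens our belief in H.
Prior: 0.2429 → Posterior: 0.7650


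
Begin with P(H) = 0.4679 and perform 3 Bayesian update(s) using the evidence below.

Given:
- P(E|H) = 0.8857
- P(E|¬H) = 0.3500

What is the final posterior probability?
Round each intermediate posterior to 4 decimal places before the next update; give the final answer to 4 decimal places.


Sequential Bayesian updating:

Initial prior: P(H) = 0.4679

Update 1:
  P(E) = 0.8857 × 0.4679 + 0.3500 × 0.5321 = 0.41441903 + 0.18623500 = 0.60065403
  P(H|E) = 0.41441903 / 0.60065403 = 0.6899

Update 2:
  P(E) = 0.8857 × 0.6899 + 0.3500 × 0.3101 = 0.61104443 + 0.10853500 = 0.71957943
  P(H|E) = 0.61104443 / 0.71957943 = 0.8492

Update 3:
  P(E) = 0.8857 × 0.8492 + 0.3500 × 0.1508 = 0.75213644 + 0.05278000 = 0.80491644
  P(H|E) = 0.75213644 / 0.80491644 = 0.9344

Final posterior: 0.9344


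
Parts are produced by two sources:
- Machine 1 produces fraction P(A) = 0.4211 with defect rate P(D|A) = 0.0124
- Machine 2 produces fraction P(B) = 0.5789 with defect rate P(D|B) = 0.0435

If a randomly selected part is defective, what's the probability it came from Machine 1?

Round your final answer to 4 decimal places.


Let A = from Machine 1, D = defective

Given:
- P(A) = 0.4211, P(B) = 0.5789
- P(D|A) = 0.0124, P(D|B) = 0.0435

Step 1: Find P(D)
P(D) = P(D|A)P(A) + P(D|B)P(B)
     = 0.0124 × 0.4211 + 0.0435 × 0.5789
     = 0.00522164 + 0.02518215
     = 0.03040379

Step 2: Apply Bayes' theorem
P(A|D) = P(D|A)P(A) / P(D)
       = 0.00522164 / 0.03040379
       = 0.1717


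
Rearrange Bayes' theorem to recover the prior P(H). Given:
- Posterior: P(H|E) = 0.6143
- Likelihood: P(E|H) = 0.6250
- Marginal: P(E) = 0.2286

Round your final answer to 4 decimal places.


From Bayes' theorem: P(H|E) = P(E|H) × P(H) / P(E)

Rearranging for P(H):
P(H) = P(H|E) × P(E) / P(E|H)
     = 0.6143 × 0.2286 / 0.6250
     = 0.14042898 / 0.6250
     = 0.2247


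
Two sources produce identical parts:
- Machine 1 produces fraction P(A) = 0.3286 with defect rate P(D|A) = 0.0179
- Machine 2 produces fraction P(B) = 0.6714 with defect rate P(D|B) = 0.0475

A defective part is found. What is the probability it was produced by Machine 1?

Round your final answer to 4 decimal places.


Let A = from Machine 1, D = defective

Given:
- P(A) = 0.3286, P(B) = 0.6714
- P(D|A) = 0.0179, P(D|B) = 0.0475

Step 1: Find P(D)
P(D) = P(D|A)P(A) + P(D|B)P(B)
     = 0.0179 × 0.3286 + 0.0475 × 0.6714
     = 0.00588194 + 0.03189150
     = 0.03777344

Step 2: Apply Bayes' theorem
P(A|D) = P(D|A)P(A) / P(D)
       = 0.00588194 / 0.03777344
       = 0.1557


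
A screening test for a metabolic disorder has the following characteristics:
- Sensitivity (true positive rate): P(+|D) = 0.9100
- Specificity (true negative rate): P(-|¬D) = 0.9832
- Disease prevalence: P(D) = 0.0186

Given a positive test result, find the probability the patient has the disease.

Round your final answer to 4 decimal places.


Let D = has disease, + = positive test

Given:
- P(D) = 0.0186 (prevalence)
- P(+|D) = 0.9100 (sensitivity)
- P(-|¬D) = 0.9832 (specificity)
- P(+|¬D) = 0.0168 (false positive rate = 1 - specificity)

Step 1: Find P(+)
P(+) = P(+|D)P(D) + P(+|¬D)P(¬D)
     = 0.9100 × 0.0186 + 0.0168 × 0.9814
     = 0.01692600 + 0.01648752
     = 0.03341352

Step 2: Apply Bayes' theorem for P(D|+)
P(D|+) = P(+|D)P(D) / P(+)
       = 0.01692600 / 0.03341352
       = 0.5066


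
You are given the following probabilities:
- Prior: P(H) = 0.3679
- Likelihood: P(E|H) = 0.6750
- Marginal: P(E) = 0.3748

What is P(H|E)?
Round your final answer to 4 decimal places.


Using Bayes' theorem:

P(H|E) = P(E|H) × P(H) / P(E)
       = 0.6750 × 0.3679 / 0.3748
       = 0.24833250 / 0.3748
       = 0.6626

The evidence strengthens our belief in H.
Prior: 0.3679 → Posterior: 0.6626


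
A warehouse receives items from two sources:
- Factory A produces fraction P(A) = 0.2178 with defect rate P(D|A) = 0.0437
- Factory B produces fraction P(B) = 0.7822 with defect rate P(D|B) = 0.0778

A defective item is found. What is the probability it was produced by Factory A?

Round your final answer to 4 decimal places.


Let A = from Factory A, D = defective

Given:
- P(A) = 0.2178, P(B) = 0.7822
- P(D|A) = 0.0437, P(D|B) = 0.0778

Step 1: Find P(D)
P(D) = P(D|A)P(A) + P(D|B)P(B)
     = 0.0437 × 0.2178 + 0.0778 × 0.7822
     = 0.00951786 + 0.06085516
     = 0.07037302

Step 2: Apply Bayes' theorem
P(A|D) = P(D|A)P(A) / P(D)
       = 0.00951786 / 0.07037302
       = 0.1352


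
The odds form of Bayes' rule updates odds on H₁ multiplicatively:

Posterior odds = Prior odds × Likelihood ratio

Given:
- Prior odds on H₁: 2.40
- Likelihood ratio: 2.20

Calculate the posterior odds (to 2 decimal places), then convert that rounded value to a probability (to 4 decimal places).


Step 1: Calculate posterior odds
Posterior odds = Prior odds × LR
               = 2.40 × 2.20
               = 5.28

Step 2: Convert to probability
P(H₁|E) = Posterior odds / (1 + Posterior odds)
       = 5.28 / (1 + 5.28)
       = 5.28 / 6.28
       = 0.8408

The evidence increased P(H₁) from 0.7059 to 0.8408.


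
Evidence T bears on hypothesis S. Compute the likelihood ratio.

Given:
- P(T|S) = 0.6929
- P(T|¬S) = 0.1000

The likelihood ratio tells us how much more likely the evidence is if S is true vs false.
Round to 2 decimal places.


Likelihood Ratio (LR) = P(T|S) / P(T|¬S)

LR = 0.6929 / 0.1000
   = 6.93

The evidence is 6.93 times more likely if S is true than if S is false.
LR > 1, so observing T raises the odds in favor of S.


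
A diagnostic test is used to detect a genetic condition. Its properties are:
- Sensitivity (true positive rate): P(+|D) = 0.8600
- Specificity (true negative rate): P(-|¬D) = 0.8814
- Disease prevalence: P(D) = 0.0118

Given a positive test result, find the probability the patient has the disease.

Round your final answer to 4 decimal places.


Let D = has disease, + = positive test

Given:
- P(D) = 0.0118 (prevalence)
- P(+|D) = 0.8600 (sensitivity)
- P(-|¬D) = 0.8814 (specificity)
- P(+|¬D) = 0.1186 (false positive rate = 1 - specificity)

Step 1: Find P(+)
P(+) = P(+|D)P(D) + P(+|¬D)P(¬D)
     = 0.8600 × 0.0118 + 0.1186 × 0.9882
     = 0.01014800 + 0.11720052
     = 0.12734852

Step 2: Apply Bayes' theorem for P(D|+)
P(D|+) = P(+|D)P(D) / P(+)
       = 0.01014800 / 0.12734852
       = 0.0797


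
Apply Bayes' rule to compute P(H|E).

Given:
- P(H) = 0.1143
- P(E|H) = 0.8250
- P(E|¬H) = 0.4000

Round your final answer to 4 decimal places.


Bayes' theorem: P(H|E) = P(E|H) × P(H) / P(E)

Step 1: Calculate P(E) using law of total probability
P(E) = P(E|H)P(H) + P(E|¬H)P(¬H)
     = 0.8250 × 0.1143 + 0.4000 × 0.8857
     = 0.09429750 + 0.35428000
     = 0.44857750

Step 2: Apply Bayes' theorem
P(H|E) = P(E|H) × P(H) / P(E)
       = 0.09429750 / 0.44857750
       = 0.2102


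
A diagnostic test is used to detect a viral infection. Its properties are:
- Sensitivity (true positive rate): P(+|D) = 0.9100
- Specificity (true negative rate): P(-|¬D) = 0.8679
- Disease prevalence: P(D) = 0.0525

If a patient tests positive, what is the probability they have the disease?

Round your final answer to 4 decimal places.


Let D = has disease, + = positive test

Given:
- P(D) = 0.0525 (prevalence)
- P(+|D) = 0.9100 (sensitivity)
- P(-|¬D) = 0.8679 (specificity)
- P(+|¬D) = 0.1321 (false positive rate = 1 - specificity)

Step 1: Find P(+)
P(+) = P(+|D)P(D) + P(+|¬D)P(¬D)
     = 0.9100 × 0.0525 + 0.1321 × 0.9475
     = 0.04777500 + 0.12516475
     = 0.17293975

Step 2: Apply Bayes' theorem for P(D|+)
P(D|+) = P(+|D)P(D) / P(+)
       = 0.04777500 / 0.17293975
       = 0.2763


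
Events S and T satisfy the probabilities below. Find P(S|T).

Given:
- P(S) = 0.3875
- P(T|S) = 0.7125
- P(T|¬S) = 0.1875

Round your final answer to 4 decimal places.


Bayes' theorem: P(S|T) = P(T|S) × P(S) / P(T)

Step 1: Calculate P(T) using law of total probability
P(T) = P(T|S)P(S) + P(T|¬S)P(¬S)
     = 0.7125 × 0.3875 + 0.1875 × 0.6125
     = 0.27609375 + 0.11484375
     = 0.39093750

Step 2: Apply Bayes' theorem
P(S|T) = P(T|S) × P(S) / P(T)
       = 0.27609375 / 0.39093750
       = 0.7062


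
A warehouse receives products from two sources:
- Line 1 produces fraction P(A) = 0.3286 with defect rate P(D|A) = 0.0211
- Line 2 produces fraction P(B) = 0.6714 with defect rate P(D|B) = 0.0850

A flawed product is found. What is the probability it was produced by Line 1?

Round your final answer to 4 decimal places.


Let A = from Line 1, D = flawed

Given:
- P(A) = 0.3286, P(B) = 0.6714
- P(D|A) = 0.0211, P(D|B) = 0.0850

Step 1: Find P(D)
P(D) = P(D|A)P(A) + P(D|B)P(B)
     = 0.0211 × 0.3286 + 0.0850 × 0.6714
     = 0.00693346 + 0.05706900
     = 0.06400246

Step 2: Apply Bayes' theorem
P(A|D) = P(D|A)P(A) / P(D)
       = 0.00693346 / 0.06400246
       = 0.1083


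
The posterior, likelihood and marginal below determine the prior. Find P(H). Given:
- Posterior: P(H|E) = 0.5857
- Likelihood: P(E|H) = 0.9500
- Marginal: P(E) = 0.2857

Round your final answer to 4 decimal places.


From Bayes' theorem: P(H|E) = P(E|H) × P(H) / P(E)

Rearranging for P(H):
P(H) = P(H|E) × P(E) / P(E|H)
     = 0.5857 × 0.2857 / 0.9500
     = 0.16733449 / 0.9500
     = 0.1761


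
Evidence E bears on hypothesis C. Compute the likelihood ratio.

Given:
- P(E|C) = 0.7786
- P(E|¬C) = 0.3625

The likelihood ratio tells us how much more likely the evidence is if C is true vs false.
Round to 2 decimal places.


Likelihood Ratio (LR) = P(E|C) / P(E|¬C)

LR = 0.7786 / 0.3625
   = 2.15

The evidence is 2.15 times more likely if C is true than if C is false.
LR > 1, so observing E raises the odds in favor of C.


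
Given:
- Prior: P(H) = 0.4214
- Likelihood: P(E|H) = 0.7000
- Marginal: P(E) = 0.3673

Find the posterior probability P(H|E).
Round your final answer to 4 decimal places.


Using Bayes' theorem:

P(H|E) = P(E|H) × P(H) / P(E)
       = 0.7000 × 0.4214 / 0.3673
       = 0.29498000 / 0.3673
       = 0.8031

The evidence strengthens our belief in H.
Prior: 0.4214 → Posterior: 0.8031


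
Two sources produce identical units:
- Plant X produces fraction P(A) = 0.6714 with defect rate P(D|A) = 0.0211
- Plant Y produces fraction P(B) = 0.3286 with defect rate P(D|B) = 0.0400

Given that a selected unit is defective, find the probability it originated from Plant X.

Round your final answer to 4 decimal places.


Let A = from Plant X, D = defective

Given:
- P(A) = 0.6714, P(B) = 0.3286
- P(D|A) = 0.0211, P(D|B) = 0.0400

Step 1: Find P(D)
P(D) = P(D|A)P(A) + P(D|B)P(B)
     = 0.0211 × 0.6714 + 0.0400 × 0.3286
     = 0.01416654 + 0.01314400
     = 0.02731054

Step 2: Apply Bayes' theorem
P(A|D) = P(D|A)P(A) / P(D)
       = 0.01416654 / 0.02731054
       = 0.5187


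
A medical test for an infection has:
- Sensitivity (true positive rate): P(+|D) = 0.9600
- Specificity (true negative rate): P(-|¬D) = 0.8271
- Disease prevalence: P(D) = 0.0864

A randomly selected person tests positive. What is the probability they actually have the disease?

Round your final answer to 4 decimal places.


Let D = has disease, + = positive test

Given:
- P(D) = 0.0864 (prevalence)
- P(+|D) = 0.9600 (sensitivity)
- P(-|¬D) = 0.8271 (specificity)
- P(+|¬D) = 0.1729 (false positive rate = 1 - specificity)

Step 1: Find P(+)
P(+) = P(+|D)P(D) + P(+|¬D)P(¬D)
     = 0.9600 × 0.0864 + 0.1729 × 0.9136
     = 0.08294400 + 0.15796144
     = 0.24090544

Step 2: Apply Bayes' theorem for P(D|+)
P(D|+) = P(+|D)P(D) / P(+)
       = 0.08294400 / 0.24090544
       = 0.3443


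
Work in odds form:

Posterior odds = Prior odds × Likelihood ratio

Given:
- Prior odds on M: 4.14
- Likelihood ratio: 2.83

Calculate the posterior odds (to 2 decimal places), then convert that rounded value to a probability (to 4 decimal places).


Step 1: Calculate posterior odds
Posterior odds = Prior odds × LR
               = 4.14 × 2.83
               = 11.72

Step 2: Convert to probability
P(M|E) = Posterior odds / (1 + Posterior odds)
       = 11.72 / (1 + 11.72)
       = 11.72 / 12.72
       = 0.9214

The evidence increased P(M) from 0.8054 to 0.9214.


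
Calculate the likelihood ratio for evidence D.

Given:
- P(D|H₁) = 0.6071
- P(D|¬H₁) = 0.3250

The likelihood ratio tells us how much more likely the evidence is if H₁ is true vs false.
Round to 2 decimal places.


Likelihood Ratio (LR) = P(D|H₁) / P(D|¬H₁)

LR = 0.6071 / 0.3250
   = 1.87

The evidence is 1.87 times more likely if H₁ is true than if H₁ is false.
Because LR exceeds 1, D is evidence for H₁.


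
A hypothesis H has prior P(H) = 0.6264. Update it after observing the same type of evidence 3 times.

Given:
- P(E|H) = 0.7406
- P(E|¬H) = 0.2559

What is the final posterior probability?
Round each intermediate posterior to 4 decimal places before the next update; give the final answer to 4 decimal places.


Sequential Bayesian updating:

Initial prior: P(H) = 0.6264

Update 1:
  P(E) = 0.7406 × 0.6264 + 0.2559 × 0.3736 = 0.46391184 + 0.09560424 = 0.55951608
  P(H|E) = 0.46391184 / 0.55951608 = 0.8291

Update 2:
  P(E) = 0.7406 × 0.8291 + 0.2559 × 0.1709 = 0.61403146 + 0.04373331 = 0.65776477
  P(H|E) = 0.61403146 / 0.65776477 = 0.9335

Update 3:
  P(E) = 0.7406 × 0.9335 + 0.2559 × 0.0665 = 0.69135010 + 0.01701735 = 0.70836745
  P(H|E) = 0.69135010 / 0.70836745 = 0.9760

Final posterior: 0.9760


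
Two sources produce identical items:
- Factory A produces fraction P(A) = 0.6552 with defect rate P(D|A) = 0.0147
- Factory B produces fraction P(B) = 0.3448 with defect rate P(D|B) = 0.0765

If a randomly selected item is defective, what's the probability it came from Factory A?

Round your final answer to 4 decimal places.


Let A = from Factory A, D = defective

Given:
- P(A) = 0.6552, P(B) = 0.3448
- P(D|A) = 0.0147, P(D|B) = 0.0765

Step 1: Find P(D)
P(D) = P(D|A)P(A) + P(D|B)P(B)
     = 0.0147 × 0.6552 + 0.0765 × 0.3448
     = 0.00963144 + 0.02637720
     = 0.03600864

Step 2: Apply Bayes' theorem
P(A|D) = P(D|A)P(A) / P(D)
       = 0.00963144 / 0.03600864
       = 0.2675


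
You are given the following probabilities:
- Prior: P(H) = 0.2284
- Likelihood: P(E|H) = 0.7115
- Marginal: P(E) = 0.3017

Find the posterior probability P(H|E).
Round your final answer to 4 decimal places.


Using Bayes' theorem:

P(H|E) = P(E|H) × P(H) / P(E)
       = 0.7115 × 0.2284 / 0.3017
       = 0.16250660 / 0.3017
       = 0.5386

The evidence strengthens our belief in H.
Prior: 0.2284 → Posterior: 0.5386


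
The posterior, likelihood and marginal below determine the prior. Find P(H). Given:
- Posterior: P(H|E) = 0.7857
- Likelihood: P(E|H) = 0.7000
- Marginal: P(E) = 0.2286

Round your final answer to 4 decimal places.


From Bayes' theorem: P(H|E) = P(E|H) × P(H) / P(E)

Rearranging for P(H):
P(H) = P(H|E) × P(E) / P(E|H)
     = 0.7857 × 0.2286 / 0.7000
     = 0.17961102 / 0.7000
     = 0.2566


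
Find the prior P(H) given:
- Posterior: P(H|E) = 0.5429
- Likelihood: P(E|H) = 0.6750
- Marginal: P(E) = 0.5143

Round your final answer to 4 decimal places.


From Bayes' theorem: P(H|E) = P(E|H) × P(H) / P(E)

Rearranging for P(H):
P(H) = P(H|E) × P(E) / P(E|H)
     = 0.5429 × 0.5143 / 0.6750
     = 0.27921347 / 0.6750
     = 0.4136


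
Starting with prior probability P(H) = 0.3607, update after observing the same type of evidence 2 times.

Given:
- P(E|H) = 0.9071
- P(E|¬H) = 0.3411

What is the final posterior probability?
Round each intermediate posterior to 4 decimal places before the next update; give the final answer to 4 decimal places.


Sequential Bayesian updating:

Initial prior: P(H) = 0.3607

Update 1:
  P(E) = 0.9071 × 0.3607 + 0.3411 × 0.6393 = 0.32719097 + 0.21806523 = 0.54525620
  P(H|E) = 0.32719097 / 0.54525620 = 0.6001

Update 2:
  P(E) = 0.9071 × 0.6001 + 0.3411 × 0.3999 = 0.54435071 + 0.13640589 = 0.68075660
  P(H|E) = 0.54435071 / 0.68075660 = 0.7996

Final posterior: 0.7996


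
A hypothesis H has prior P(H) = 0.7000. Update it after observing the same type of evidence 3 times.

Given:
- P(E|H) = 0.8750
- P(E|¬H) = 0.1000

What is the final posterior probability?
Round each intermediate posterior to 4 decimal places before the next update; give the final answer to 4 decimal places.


Sequential Bayesian updating:

Initial prior: P(H) = 0.7000

Update 1:
  P(E) = 0.8750 × 0.7000 + 0.1000 × 0.3000 = 0.61250000 + 0.03000000 = 0.64250000
  P(H|E) = 0.61250000 / 0.64250000 = 0.9533

Update 2:
  P(E) = 0.8750 × 0.9533 + 0.1000 × 0.0467 = 0.83413750 + 0.00467000 = 0.83880750
  P(H|E) = 0.83413750 / 0.83880750 = 0.9944

Update 3:
  P(E) = 0.8750 × 0.9944 + 0.1000 × 0.0056 = 0.87010000 + 0.00056000 = 0.87066000
  P(H|E) = 0.87010000 / 0.87066000 = 0.9994

Final posterior: 0.9994


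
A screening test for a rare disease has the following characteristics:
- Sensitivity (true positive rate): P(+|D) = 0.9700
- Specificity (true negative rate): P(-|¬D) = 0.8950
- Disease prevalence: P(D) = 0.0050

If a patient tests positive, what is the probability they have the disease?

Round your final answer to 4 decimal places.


Let D = has disease, + = positive test

Given:
- P(D) = 0.0050 (prevalence)
- P(+|D) = 0.9700 (sensitivity)
- P(-|¬D) = 0.8950 (specificity)
- P(+|¬D) = 0.1050 (false positive rate = 1 - specificity)

Step 1: Find P(+)
P(+) = P(+|D)P(D) + P(+|¬D)P(¬D)
     = 0.9700 × 0.0050 + 0.1050 × 0.9950
     = 0.00485000 + 0.10447500
     = 0.10932500

Step 2: Apply Bayes' theorem for P(D|+)
P(D|+) = P(+|D)P(D) / P(+)
       = 0.00485000 / 0.10932500
       = 0.0444


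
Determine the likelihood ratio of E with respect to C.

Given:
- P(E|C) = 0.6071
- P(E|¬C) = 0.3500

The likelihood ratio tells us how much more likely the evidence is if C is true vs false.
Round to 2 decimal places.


Likelihood Ratio (LR) = P(E|C) / P(E|¬C)

LR = 0.6071 / 0.3500
   = 1.73

The evidence is 1.73 times more likely if C is true than if C is false.
LR > 1, so observing E raises the odds in favor of C.
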